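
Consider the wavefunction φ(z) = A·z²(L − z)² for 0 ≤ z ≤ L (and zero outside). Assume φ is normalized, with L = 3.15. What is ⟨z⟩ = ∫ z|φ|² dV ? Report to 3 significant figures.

⟨z⟩ ≈ 1.58

By definition ⟨z⟩ = ∫ z |φ(z)|² dz.
Since the A² factors cancel between numerator and denominator, ⟨z⟩ = L/2.
Putting L = 3.15 gives 1.575.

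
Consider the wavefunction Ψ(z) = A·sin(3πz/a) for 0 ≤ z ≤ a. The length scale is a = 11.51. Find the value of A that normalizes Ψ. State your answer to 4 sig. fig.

Normalization requires ∫|Ψ|² dz = 1, integrated from 0 to a.
Using sin²θ = (1 − cos 2θ)/2, carrying out the integral gives A² · a/2.
Plugging in a = 11.51 yields A = 0.41685.

A ≈ 0.4168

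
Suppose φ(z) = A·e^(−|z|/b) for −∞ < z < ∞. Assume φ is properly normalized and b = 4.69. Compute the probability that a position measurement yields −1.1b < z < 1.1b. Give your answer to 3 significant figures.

The probability is P = ∫ |φ|² dz over [−1.1b, 1.1b].
With A² fixed by ∫|φ|² = 1, i.e. A² = (b)^(−1), substitute and integrate.
By symmetry take twice the z ≥ 0 contribution in numerator and denominator; the 2's cancel. Substituting u = z/b, A² and the length scale cancel in the ratio: P = ∫_{0}^{1.1} e^(-2·u) du / ∫_{0}^{∞} e^(-2·u) du.
With ∫ e^(-2·u) du = -e^(-2·u)/2 + C, the region integral is 1/2 - e^(-11/5)/2 and the full one is 1/2.
Taking the ratio, P = 0.8892.

P ≈ 0.889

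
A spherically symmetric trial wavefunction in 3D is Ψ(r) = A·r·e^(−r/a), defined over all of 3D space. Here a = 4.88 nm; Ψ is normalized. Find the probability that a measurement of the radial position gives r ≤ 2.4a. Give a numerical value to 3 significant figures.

P ≈ 0.524

P = ∫ |Ψ|² 4πr² dr over r ≤ 2.4a.
The full normalization integral is A²·[3·π·a^5] = 1, fixing A².
Let u = r/a; then A², 4π and the length scale all cancel, so P = ∫_{0}^{2.4} u^4·e^(-2·u) du ÷ ∫_{0}^{∞} u^4·e^(-2·u) du.
An antiderivative of u^4·e^(-2·u) is -(u^4/2 + u^3 + 3·u^2/2 + 3·u/2 + 3/4)·e^(-2·u); evaluating from 0 to 2.4 gives ≈ 0.39281, while the full integral is 3/4.
The region integral divided by the full integral gives P = 0.5237.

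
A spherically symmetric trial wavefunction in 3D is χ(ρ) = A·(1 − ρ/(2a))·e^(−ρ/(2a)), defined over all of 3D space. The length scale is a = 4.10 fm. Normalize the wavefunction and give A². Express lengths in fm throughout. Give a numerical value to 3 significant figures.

A^2 ≈ 0.000577 fm^(-3)

Normalization requires ∫|χ|² 4πρ² dρ = 1, integrated from 0 to ∞.
The angular integral contributes 4π, leaving ∫₀^∞ ρ²|χ|² dρ.
Carrying out the integral gives A² · 8·π·a^3.
With a = 4.10: A² = 0.0005773 and A = 0.02403.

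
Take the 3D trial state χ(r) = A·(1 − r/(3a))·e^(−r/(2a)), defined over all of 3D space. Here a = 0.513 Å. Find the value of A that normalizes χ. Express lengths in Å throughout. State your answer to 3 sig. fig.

Require ∫ |χ|² 4πr² dr = 1 over the whole domain.
The angular integral contributes 4π, leaving ∫₀^∞ r²|χ|² dr.
The integral (without the A² prefactor) comes out to 8·π·a^3/3.
Setting this equal to 1 gives A² = 1/(8·π·a^3/3).
Substituting a = 0.513 gives A² = 0.8842, so A = 0.9403.

A ≈ 0.940 Å^(-3/2)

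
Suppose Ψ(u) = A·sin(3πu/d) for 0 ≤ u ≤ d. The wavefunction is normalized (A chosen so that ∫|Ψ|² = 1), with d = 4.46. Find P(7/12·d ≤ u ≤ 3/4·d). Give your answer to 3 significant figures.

P = ∫_{7/12·d}^{3/4·d} |Ψ(u)|² du.
With A² fixed by ∫|Ψ|² = 1, i.e. A² = (d/2)^(−1), substitute and integrate.
In terms of t = u/d (A² and the length scale cancel between numerator and denominator), P = [∫_{7/12}^{3/4} sin(3·π·t)^2 dt] / [∫_{0}^{1} sin(3·π·t)^2 dt].
An antiderivative of sin(3·π·t)^2 is t/2 - sin(6·π·t)/(12·π); evaluating from 7/12 to 3/4 gives 1/12 - 1/(6·π), while the full integral is 1/2.
The result is P = (-2 + π)/(6·π).

P ≈ 0.0606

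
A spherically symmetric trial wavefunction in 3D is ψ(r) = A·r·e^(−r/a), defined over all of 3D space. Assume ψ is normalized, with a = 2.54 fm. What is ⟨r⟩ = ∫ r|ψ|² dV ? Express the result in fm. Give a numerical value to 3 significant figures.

⟨r⟩ ≈ 6.35 fm

By definition ⟨r⟩ = ∫ r |ψ(r)|² 4πr² dr.
Recall ∫₀^∞ r^m e^(−r/β) dr = m!·β^(m+1), evaluating both integrals, ⟨r⟩ = 5·a/2.
With a = 2.54, ⟨r⟩ = 6.350.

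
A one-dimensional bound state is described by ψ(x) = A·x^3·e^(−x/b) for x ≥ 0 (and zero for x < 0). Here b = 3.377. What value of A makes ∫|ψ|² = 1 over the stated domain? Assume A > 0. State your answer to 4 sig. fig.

Normalization requires ∫|ψ|² dx = 1, integrated from 0 to ∞.
Carrying out the integral gives A² · 45·b^7/8.
With b = 3.377: A² = 0.000035494 and A = 0.0059577.

A ≈ 0.005958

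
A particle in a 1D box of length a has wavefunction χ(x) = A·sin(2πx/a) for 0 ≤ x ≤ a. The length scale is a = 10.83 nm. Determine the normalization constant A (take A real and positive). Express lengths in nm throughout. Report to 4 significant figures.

A ≈ 0.4297 nm^(-1/2)

The normalization condition is ∫|χ|² dx = 1 from 0 to a.
Using sin²θ = (1 − cos 2θ)/2, carrying out the integral gives A² · a/2.
So A² = (a/2)^(−1).
Substituting a = 10.83 gives A² = 0.18467, so A = 0.42974.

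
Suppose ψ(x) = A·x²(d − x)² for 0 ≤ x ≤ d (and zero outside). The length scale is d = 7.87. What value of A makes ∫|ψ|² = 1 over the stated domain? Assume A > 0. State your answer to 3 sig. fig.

Normalization requires ∫|ψ|² dx = 1, integrated from 0 to d.
Expanding the polynomial and integrating term by term, the integral (without the A² prefactor) comes out to d^9/630.
Hence A² = 1/[d^9/630].
Plugging in d = 7.87 yields A = 0.002332.

A ≈ 0.00233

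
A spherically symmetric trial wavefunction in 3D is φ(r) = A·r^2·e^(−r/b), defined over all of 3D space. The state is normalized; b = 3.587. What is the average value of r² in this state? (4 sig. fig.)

⟨r^2⟩ ≈ 180.1

⟨r²⟩ = ∫ r^2 |φ|² 4πr² dr over the full domain.
With ∫₀^∞ r^8 e^(−αr) dr = 8!/α^9, since the A² factors cancel between numerator and denominator, ⟨r²⟩ = 14·b^2.
With b = 3.587, ⟨r^2⟩ = 180.13.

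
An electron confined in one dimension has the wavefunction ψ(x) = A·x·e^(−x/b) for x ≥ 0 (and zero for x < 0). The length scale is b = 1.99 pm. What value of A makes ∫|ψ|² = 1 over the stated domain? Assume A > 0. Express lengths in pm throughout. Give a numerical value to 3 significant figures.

A ≈ 0.712 pm^(-3/2)

The normalization condition is ∫|ψ|² dx = 1 from 0 to ∞.
With ∫₀^∞ x^2 e^(−αx) dx = 2!/α^3, ∫|ψ|² dx = A²·(b^3/4).
With b = 1.99: A² = 0.5076 and A = 0.7124.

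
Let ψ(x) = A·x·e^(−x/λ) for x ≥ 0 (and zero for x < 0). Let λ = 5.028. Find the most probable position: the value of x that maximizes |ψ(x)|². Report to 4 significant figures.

x ≈ 5.028

Set d/dx [|ψ(x)|²] = 0 and solve for x > 0.
This gives x = λ.
With λ = 5.028, the most probable position is 5.0280.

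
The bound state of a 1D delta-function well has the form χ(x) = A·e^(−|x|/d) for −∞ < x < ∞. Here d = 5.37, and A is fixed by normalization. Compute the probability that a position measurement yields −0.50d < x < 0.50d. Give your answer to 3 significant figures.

P = ∫_{−0.50d}^{0.50d} |χ(x)|² dx.
The normalization integral ∫|χ|²dx over the whole domain equals d·A², and A² cancels in the ratio.
By symmetry take twice the x ≥ 0 contribution in numerator and denominator; the 2's cancel. Let u = x/d; then A² and the length scale cancel, so P = ∫_{0}^{0.50} e^(-2·u) du ÷ ∫_{0}^{∞} e^(-2·u) du.
With ∫ e^(-2·u) du = -e^(-2·u)/2 + C, the region integral is 1/2 - e^(-1)/2 and the full one is 1/2.
Evaluating gives P = 0.6321.

P ≈ 0.632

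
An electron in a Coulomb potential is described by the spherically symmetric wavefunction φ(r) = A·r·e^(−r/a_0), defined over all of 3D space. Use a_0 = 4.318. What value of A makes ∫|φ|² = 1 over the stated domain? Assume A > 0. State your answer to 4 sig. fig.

Require ∫ |φ|² 4πr² dr = 1 over the whole domain.
In 3D with spherical symmetry the volume element is 4πr² dr.
With φ = A·r·e^(−r/a_0), the integral evaluates to A²·[3·π·a_0^5].
Setting this equal to 1 gives A² = 1/(3·π·a_0^5).
Substituting a_0 = 4.318 gives A² = 0.000070683, so A = 0.0084073.

A ≈ 0.008407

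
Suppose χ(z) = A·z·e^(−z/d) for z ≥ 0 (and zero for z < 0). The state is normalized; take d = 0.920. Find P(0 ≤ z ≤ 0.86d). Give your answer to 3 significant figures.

P ≈ 0.248

|χ|² is the probability density, so P = ∫_{0}^{0.86d} |χ|² dz.
The normalization integral ∫|χ|²dz over the whole domain equals d^3/4·A², and A² cancels in the ratio.
Substituting u = z/d, A² and the length scale cancel in the ratio: P = ∫_{0}^{0.86} u^2·e^(-2·u) du / ∫_{0}^{∞} u^2·e^(-2·u) du.
With ∫ u^2·e^(-2·u) du = -(2·u^2 + 2·u + 1)·e^(-2·u)/4 + C, the region integral is 1/4 - 5249·e^(-43/25)/5000 and the full one is 1/4.
Evaluating gives P = 0.2481.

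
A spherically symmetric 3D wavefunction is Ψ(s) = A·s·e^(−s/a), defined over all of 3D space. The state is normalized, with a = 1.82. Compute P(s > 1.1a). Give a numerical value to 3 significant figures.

P = ∫ |Ψ|² 4πs² ds over s > 1.1a.
A² is fixed by ∫₀^∞ 4πs²|Ψ|² ds = 1, i.e. A² = (3·π·a^5)^(−1).
Substituting u = s/a, A², 4π and the length scale all cancel in the ratio: P = ∫_{1.1}^{∞} u^4·e^(-2·u) du / ∫_{0}^{∞} u^4·e^(-2·u) du.
Using ∫ u^4·e^(-2·u) du = -(u^4/2 + u^3 + 3·u^2/2 + 3·u/2 + 3/4)·e^(-2·u), the numerator is ≈ 0.69563 and the denominator is 3/4.
This evaluates to P = 0.9275.

P ≈ 0.928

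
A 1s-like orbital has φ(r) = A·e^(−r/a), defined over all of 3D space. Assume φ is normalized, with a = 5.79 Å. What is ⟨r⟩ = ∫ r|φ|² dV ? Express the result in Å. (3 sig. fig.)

⟨r⟩ ≈ 8.69 Å

By definition ⟨r⟩ = ∫ r |φ(r)|² 4πr² dr.
Since the A² factors cancel between numerator and denominator, ⟨r⟩ = 3·a/2.
With a = 5.79, ⟨r⟩ = 8.685.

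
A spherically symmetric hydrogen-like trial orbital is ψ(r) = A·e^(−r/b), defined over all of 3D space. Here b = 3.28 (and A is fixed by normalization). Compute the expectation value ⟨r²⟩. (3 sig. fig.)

By definition ⟨r²⟩ = ∫ r^2 |ψ(r)|² 4πr² dr.
Using ∫₀^∞ rⁿ e^(−αr) dr = n!/αⁿ⁺¹, since the A² factors cancel between numerator and denominator, ⟨r²⟩ = 3·b^2.
Putting b = 3.28 gives 32.28.

⟨r^2⟩ ≈ 32.3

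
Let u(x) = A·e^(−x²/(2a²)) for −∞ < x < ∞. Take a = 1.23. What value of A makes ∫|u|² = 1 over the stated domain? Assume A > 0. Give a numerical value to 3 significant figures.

The normalization condition is ∫|u|² dx = 1 from −∞ to ∞.
Differentiating ∫e^(−αx²) dx = √(π/α) under α to get the higher moments, with u = A·e^(−x²/(2a²)), the integral evaluates to A²·[√(π)·a].
Setting this equal to 1 gives A² = 1/(√(π)·a).
Plugging in a = 1.23 yields A = 0.6773.

A ≈ 0.677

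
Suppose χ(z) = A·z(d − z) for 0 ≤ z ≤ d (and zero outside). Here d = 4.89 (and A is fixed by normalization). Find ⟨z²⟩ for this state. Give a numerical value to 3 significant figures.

⟨z^2⟩ ≈ 6.83

The expectation value is the |χ|²-weighted average of z^2: ∫ z^2|χ|² dz.
Since the A² factors cancel between numerator and denominator, ⟨z²⟩ = 2·d^2/7.
With d = 4.89, ⟨z^2⟩ = 6.832.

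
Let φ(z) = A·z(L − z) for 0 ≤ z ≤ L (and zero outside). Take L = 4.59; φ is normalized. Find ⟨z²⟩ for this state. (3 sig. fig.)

⟨z^2⟩ ≈ 6.02

The expectation value is the |φ|²-weighted average of z^2: ∫ z^2|φ|² dz.
Expanding the polynomial and integrating term by term, evaluating both integrals, ⟨z²⟩ = 2·L^2/7.
With L = 4.59, ⟨z^2⟩ = 6.019.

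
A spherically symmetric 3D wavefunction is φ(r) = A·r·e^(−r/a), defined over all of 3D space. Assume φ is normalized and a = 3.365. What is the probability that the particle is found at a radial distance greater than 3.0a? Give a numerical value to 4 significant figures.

Integrate the radial probability density 4πr²|φ|² over r > 3.0a.
A² is fixed by ∫₀^∞ 4πr²|φ|² dr = 1, i.e. A² = (3·π·a^5)^(−1).
In terms of u = r/a (A², 4π and the length scale all cancel between numerator and denominator), P = [∫_{3.0}^{∞} u^4·e^(-2·u) du] / [∫_{0}^{∞} u^4·e^(-2·u) du].
With ∫ u^4·e^(-2·u) du = -(u^4/2 + u^3 + 3·u^2/2 + 3·u/2 + 3/4)·e^(-2·u) + C, the region integral is 345·e^(-6)/4 and the full one is 3/4.
The region integral divided by the full integral gives P = 0.28506.

P ≈ 0.2851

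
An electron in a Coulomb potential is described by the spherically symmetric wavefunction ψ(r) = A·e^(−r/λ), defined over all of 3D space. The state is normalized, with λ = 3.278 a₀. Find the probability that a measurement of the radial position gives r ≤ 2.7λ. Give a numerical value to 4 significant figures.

Integrate the radial probability density 4πr²|ψ|² over r ≤ 2.7λ.
A² is fixed by ∫₀^∞ 4πr²|ψ|² dr = 1, i.e. A² = (π·λ^3)^(−1).
Let u = r/λ; then A², 4π and the length scale all cancel, so P = ∫_{0}^{2.7} u^2·e^(-2·u) du ÷ ∫_{0}^{∞} u^2·e^(-2·u) du.
Using ∫ u^2·e^(-2·u) du = -(2·u^2 + 2·u + 1)·e^(-2·u)/4, the numerator is 1/4 - 1049·e^(-27/5)/200 and the denominator is 1/4.
This evaluates to P = 0.90524.

P ≈ 0.9052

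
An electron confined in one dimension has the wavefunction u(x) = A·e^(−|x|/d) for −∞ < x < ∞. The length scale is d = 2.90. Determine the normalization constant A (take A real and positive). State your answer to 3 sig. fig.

A ≈ 0.587

Normalization requires ∫|u|² dx = 1, integrated from −∞ to ∞.
Recall ∫₀^∞ x^m e^(−x/β) dx = m!·β^(m+1), ∫|u|² dx = A²·(d).
Hence A² = 1/[d].
Plugging in d = 2.90 yields A = 0.5872.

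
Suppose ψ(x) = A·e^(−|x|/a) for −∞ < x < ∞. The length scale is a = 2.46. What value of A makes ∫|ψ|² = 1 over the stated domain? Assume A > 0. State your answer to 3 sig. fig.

The normalization condition is ∫|ψ|² dx = 1 from −∞ to ∞.
With ∫₀^∞ x^0 e^(−αx) dx = 0!/α^1, the integral (without the A² prefactor) comes out to a.
Setting this equal to 1 gives A² = 1/(a).
Plugging in a = 2.46 yields A = 0.6376.

A ≈ 0.638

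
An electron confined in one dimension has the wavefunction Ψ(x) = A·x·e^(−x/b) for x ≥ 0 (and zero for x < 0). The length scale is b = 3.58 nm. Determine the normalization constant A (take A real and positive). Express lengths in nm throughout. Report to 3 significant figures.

A ≈ 0.295 nm^(-3/2)

Normalization requires ∫|Ψ|² dx = 1, integrated from 0 to ∞.
Using ∫₀^∞ xⁿ e^(−αx) dx = n!/αⁿ⁺¹, ∫|Ψ|² dx = A²·(b^3/4).
Plugging in b = 3.58 yields A = 0.2953.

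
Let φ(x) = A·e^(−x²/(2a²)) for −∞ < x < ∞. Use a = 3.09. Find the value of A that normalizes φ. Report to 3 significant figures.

Normalization requires ∫|φ|² dx = 1, integrated from −∞ to ∞.
With φ = A·e^(−x²/(2a²)), the integral evaluates to A²·[√(π)·a].
Plugging in a = 3.09 yields A = 0.4273.

A ≈ 0.427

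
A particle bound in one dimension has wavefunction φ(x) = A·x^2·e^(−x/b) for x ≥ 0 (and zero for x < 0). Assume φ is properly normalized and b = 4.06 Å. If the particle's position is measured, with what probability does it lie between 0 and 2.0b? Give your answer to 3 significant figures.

|φ|² is the probability density, so P = ∫_{0}^{2.0b} |φ|² dx.
Since A² = 1/(3·b^5/4), this is the region integral divided by the full normalization integral.
In terms of u = x/b (A² and the length scale cancel between numerator and denominator), P = [∫_{0}^{2.0} u^4·e^(-2·u) du] / [∫_{0}^{∞} u^4·e^(-2·u) du].
An antiderivative of u^4·e^(-2·u) is -(u^4/2 + u^3 + 3·u^2/2 + 3·u/2 + 3/4)·e^(-2·u); evaluating from 0 to 2.0 gives 3/4 - 103·e^(-4)/4, while the full integral is 3/4.
Taking the ratio, P = 0.3712.

P ≈ 0.371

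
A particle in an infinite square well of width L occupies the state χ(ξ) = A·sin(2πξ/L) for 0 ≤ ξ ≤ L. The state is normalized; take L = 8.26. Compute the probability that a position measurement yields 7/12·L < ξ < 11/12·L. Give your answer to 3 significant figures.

P ≈ 0.471

|χ|² is the probability density, so P = ∫_{7/12·L}^{11/12·L} |χ|² dξ.
With A² fixed by ∫|χ|² = 1, i.e. A² = (L/2)^(−1), substitute and integrate.
Substituting u = ξ/L, A² and the length scale cancel in the ratio: P = ∫_{7/12}^{11/12} sin(2·π·u)^2 du / ∫_{0}^{1} sin(2·π·u)^2 du.
Using ∫ sin(2·π·u)^2 du = u/2 - sin(4·π·u)/(8·π), the numerator is √(3)/(8·π) + 1/6 and the denominator is 1/2.
The result is P = (√(3)/4 + π/3)/π.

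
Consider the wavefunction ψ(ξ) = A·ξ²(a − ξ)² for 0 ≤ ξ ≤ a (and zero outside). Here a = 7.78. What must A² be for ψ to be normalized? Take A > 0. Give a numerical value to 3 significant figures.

Normalization requires ∫|ψ|² dξ = 1, integrated from 0 to a.
With ψ = A·ξ²(a − ξ)², the integral evaluates to A²·[a^9/630].
Hence A² = 1/[a^9/630].
Plugging in a = 7.78 yields A = 0.002456.

A^2 ≈ 0.00000603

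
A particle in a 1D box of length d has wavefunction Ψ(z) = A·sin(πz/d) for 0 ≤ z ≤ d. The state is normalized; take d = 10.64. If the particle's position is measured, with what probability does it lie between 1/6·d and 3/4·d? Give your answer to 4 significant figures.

P ≈ 0.8803

The probability is P = ∫ |Ψ|² dz over [1/6·d, 3/4·d].
With A² fixed by ∫|Ψ|² = 1, i.e. A² = (d/2)^(−1), substitute and integrate.
Let u = z/d; then A² and the length scale cancel, so P = ∫_{1/6}^{3/4} sin(π·u)^2 du ÷ ∫_{0}^{1} sin(π·u)^2 du.
An antiderivative of sin(π·u)^2 is u/2 - sin(2·π·u)/(4·π); evaluating from 1/6 to 3/4 gives √(3)/(8·π) + 1/(4·π) + 7/24, while the full integral is 1/2.
Evaluating gives P = (3·√(3) + 6 + 7·π)/(12·π).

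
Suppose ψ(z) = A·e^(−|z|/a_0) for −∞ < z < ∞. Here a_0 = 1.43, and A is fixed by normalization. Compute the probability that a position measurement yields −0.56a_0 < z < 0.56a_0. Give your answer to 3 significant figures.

P ≈ 0.674

The probability is P = ∫ |ψ|² dz over [−0.56a_0, 0.56a_0].
With A² fixed by ∫|ψ|² = 1, i.e. A² = (a_0)^(−1), substitute and integrate.
Both integrals are even about z = 0, so only the z ≥ 0 halves are needed (the factors of 2 cancel). Let u = z/a_0; then A² and the length scale cancel, so P = ∫_{0}^{0.56} e^(-2·u) du ÷ ∫_{0}^{∞} e^(-2·u) du.
Using ∫ e^(-2·u) du = -e^(-2·u)/2, the numerator is 1/2 - e^(-28/25)/2 and the denominator is 1/2.
Evaluating gives P = 0.6737.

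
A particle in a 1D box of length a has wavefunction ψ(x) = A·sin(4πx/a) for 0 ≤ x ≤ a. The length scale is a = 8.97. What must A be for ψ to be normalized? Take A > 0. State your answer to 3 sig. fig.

A ≈ 0.472

Normalization requires ∫|ψ|² dx = 1, integrated from 0 to a.
∫|ψ|² dx = A²·(a/2).
Hence A² = 1/[a/2].
Plugging in a = 8.97 yields A = 0.4722.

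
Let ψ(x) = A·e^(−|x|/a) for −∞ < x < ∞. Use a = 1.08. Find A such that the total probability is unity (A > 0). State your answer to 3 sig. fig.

The normalization condition is ∫|ψ|² dx = 1 from −∞ to ∞.
With ψ = A·e^(−|x|/a), the integral evaluates to A²·[a].
Plugging in a = 1.08 yields A = 0.9623.

A ≈ 0.962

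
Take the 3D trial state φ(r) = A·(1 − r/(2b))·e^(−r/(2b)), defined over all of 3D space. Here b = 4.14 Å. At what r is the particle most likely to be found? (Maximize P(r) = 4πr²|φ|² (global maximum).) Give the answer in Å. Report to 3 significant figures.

r ≈ 21.7 Å

Differentiate P(r) = 4πr²|φ|² with respect to r and set to zero.
This gives r = b·(√(5) + 3).
With b = 4.14, the most probable radial distance is 21.68 Å.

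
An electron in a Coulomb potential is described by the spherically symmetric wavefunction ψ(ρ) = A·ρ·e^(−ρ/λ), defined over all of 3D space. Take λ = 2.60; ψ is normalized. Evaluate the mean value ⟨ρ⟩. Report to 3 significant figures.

⟨ρ⟩ ≈ 6.50

The expectation value is the |ψ|²-weighted average of ρ: ∫ ρ|ψ|² 4πρ² dρ.
The ratio of the moment integral to the normalization integral gives ⟨ρ⟩ = 5·λ/2.
With λ = 2.60, ⟨ρ⟩ = 6.500.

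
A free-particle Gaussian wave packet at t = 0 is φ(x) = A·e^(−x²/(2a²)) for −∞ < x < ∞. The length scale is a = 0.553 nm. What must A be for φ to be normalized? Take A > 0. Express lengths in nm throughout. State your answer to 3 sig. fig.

A ≈ 1.01 nm^(-1/2)

The normalization condition is ∫|φ|² dx = 1 from −∞ to ∞.
With ∫_{−∞}^{∞} x^(2m) e^(−αx²) dx = (2m−1)!!·√π / (2^m α^(m+1/2)), carrying out the integral gives A² · √(π)·a.
Substituting a = 0.553 gives A² = 1.020, so A = 1.010.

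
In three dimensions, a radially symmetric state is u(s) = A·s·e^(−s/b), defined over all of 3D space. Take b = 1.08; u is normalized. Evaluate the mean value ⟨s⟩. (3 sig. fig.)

⟨s⟩ ≈ 2.70

The expectation value is the |u|²-weighted average of s: ∫ s|u|² 4πs² ds.
The ratio of the moment integral to the normalization integral gives ⟨s⟩ = 5·b/2.
With b = 1.08, ⟨s⟩ = 2.700.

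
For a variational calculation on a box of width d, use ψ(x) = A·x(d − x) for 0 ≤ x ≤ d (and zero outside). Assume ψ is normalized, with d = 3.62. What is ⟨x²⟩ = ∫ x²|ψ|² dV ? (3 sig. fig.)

⟨x^2⟩ ≈ 3.74

By definition ⟨x²⟩ = ∫ x^2 |ψ(x)|² dx.
Expanding the polynomial and integrating term by term, evaluating both integrals, ⟨x²⟩ = 2·d^2/7.
Putting d = 3.62 gives 3.744.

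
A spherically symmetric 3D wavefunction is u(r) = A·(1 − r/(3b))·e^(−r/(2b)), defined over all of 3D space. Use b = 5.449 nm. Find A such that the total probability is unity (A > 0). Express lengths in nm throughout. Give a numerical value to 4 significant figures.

We need A² ∫|f|² 4πr² dr = 1, taking the integral from 0 to ∞.
The angular integral contributes 4π, leaving ∫₀^∞ r²|u|² dr.
The integral (without the A² prefactor) comes out to 8·π·b^3/3.
Hence A² = 1/[8·π·b^3/3].
With b = 5.449: A² = 0.00073779 and A = 0.027162.

A ≈ 0.02716 nm^(-3/2)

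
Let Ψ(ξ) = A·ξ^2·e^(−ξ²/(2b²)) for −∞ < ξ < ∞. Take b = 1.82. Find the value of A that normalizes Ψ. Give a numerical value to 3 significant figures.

Normalization requires ∫|Ψ|² dξ = 1, integrated from −∞ to ∞.
With ∫_{−∞}^{∞} ξ^(2m) e^(−αξ²) dξ = (2m−1)!!·√π / (2^m α^(m+1/2)), carrying out the integral gives A² · 3·√(π)·b^5/4.
Hence A² = 1/[3·√(π)·b^5/4].
With b = 1.82: A² = 0.03767 and A = 0.1941.

A ≈ 0.194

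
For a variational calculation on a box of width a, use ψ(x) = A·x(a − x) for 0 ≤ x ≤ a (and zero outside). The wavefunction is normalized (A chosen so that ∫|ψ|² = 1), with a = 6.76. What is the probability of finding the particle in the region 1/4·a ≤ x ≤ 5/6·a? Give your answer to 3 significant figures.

P ≈ 0.861

The probability is P = ∫ |ψ|² dx over [1/4·a, 5/6·a].
The normalization integral ∫|ψ|²dx over the whole domain equals a^5/30·A², and A² cancels in the ratio.
Substituting u = x/a, A² and the length scale cancel in the ratio: P = ∫_{1/4}^{5/6} u^2·(1 - u)^2 du / ∫_{0}^{1} u^2·(1 - u)^2 du.
With ∫ u^2·(1 - u)^2 du = u^3·(6·u^2 - 15·u + 10)/30 + C, the region integral is ≈ 0.028700 and the full one is 1/30.
This works out to P = 0.8610.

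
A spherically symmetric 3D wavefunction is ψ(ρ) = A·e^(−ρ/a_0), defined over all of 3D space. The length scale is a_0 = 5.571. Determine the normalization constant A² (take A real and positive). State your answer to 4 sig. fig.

A^2 ≈ 0.001841

Require ∫ |ψ|² 4πρ² dρ = 1 over the whole domain.
The angular integral contributes 4π, leaving ∫₀^∞ ρ²|ψ|² dρ.
With ψ = A·e^(−ρ/a_0), the integral evaluates to A²·[π·a_0^3].
Plugging in a_0 = 5.571 yields A = 0.042907.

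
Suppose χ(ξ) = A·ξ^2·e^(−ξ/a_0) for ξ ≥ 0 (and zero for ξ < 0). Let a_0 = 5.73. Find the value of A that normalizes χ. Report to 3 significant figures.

A ≈ 0.0147

Require ∫ |χ|² dξ = 1 over the whole domain.
Using ∫₀^∞ ξⁿ e^(−αξ) dξ = n!/αⁿ⁺¹, with χ = A·ξ^2·e^(−ξ/a_0), the integral evaluates to A²·[3·a_0^5/4].
Hence A² = 1/[3·a_0^5/4].
Substituting a_0 = 5.73 gives A² = 0.0002159, so A = 0.01469.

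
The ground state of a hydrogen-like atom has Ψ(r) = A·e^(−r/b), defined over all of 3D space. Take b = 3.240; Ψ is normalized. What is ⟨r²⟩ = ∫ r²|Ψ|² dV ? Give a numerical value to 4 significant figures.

⟨r^2⟩ ≈ 31.49

The expectation value is the |Ψ|²-weighted average of r^2: ∫ r^2|Ψ|² 4πr² dr.
Recall ∫₀^∞ r^m e^(−r/β) dr = m!·β^(m+1), evaluating both integrals, ⟨r²⟩ = 3·b^2.
With b = 3.240, ⟨r^2⟩ = 31.493.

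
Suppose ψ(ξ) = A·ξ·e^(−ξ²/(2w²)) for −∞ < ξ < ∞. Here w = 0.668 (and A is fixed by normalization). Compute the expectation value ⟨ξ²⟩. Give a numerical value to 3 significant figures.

By definition ⟨ξ²⟩ = ∫ ξ^2 |ψ(ξ)|² dξ.
Evaluating both integrals, ⟨ξ²⟩ = 3·w^2/2.
With w = 0.668, ⟨ξ^2⟩ = 0.6693.

⟨ξ^2⟩ ≈ 0.669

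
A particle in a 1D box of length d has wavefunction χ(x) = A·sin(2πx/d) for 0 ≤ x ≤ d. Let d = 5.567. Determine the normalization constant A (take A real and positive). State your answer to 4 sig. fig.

Require ∫ |χ|² dx = 1 over the whole domain.
Using sin²θ = (1 − cos 2θ)/2, the integral (without the A² prefactor) comes out to d/2.
Plugging in d = 5.567 yields A = 0.59938.

A ≈ 0.5994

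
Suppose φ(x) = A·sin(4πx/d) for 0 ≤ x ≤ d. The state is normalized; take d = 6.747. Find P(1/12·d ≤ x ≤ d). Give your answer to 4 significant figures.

P ≈ 0.9511

The probability is P = ∫ |φ|² dx over [1/12·d, d].
Since A² = 1/(d/2), this is the region integral divided by the full normalization integral.
Substituting u = x/d, A² and the length scale cancel in the ratio: P = ∫_{1/12}^{1} sin(4·π·u)^2 du / ∫_{0}^{1} sin(4·π·u)^2 du.
Using ∫ sin(4·π·u)^2 du = u/2 - sin(4·π·u)·cos(4·π·u)/(8·π), the numerator is √(3)/(32·π) + 11/24 and the denominator is 1/2.
This works out to P = √(3)/(16·π) + 11/12.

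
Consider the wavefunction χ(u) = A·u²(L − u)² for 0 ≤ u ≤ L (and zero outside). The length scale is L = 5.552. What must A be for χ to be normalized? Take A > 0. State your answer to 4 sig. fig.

A ≈ 0.01121

The normalization condition is ∫|χ|² du = 1 from 0 to L.
Expanding the polynomial and integrating term by term, the integral (without the A² prefactor) comes out to L^9/630.
Setting this equal to 1 gives A² = 1/(L^9/630).
Plugging in L = 5.552 yields A = 0.011211.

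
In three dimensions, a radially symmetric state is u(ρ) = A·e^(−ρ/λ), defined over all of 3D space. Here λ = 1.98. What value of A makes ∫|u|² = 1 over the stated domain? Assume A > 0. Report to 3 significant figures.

A ≈ 0.203

The normalization condition is ∫|u|² 4πρ² dρ = 1 from 0 to ∞.
The angular integral contributes 4π, leaving ∫₀^∞ ρ²|u|² dρ.
∫|u|² 4πρ² dρ = A²·(π·λ^3).
Setting this equal to 1 gives A² = 1/(π·λ^3).
With λ = 1.98: A² = 0.04101 and A = 0.2025.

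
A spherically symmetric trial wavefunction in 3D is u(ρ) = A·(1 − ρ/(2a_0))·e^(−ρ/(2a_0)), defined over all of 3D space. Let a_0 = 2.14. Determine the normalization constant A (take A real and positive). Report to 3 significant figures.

The normalization condition is ∫|u|² 4πρ² dρ = 1 from 0 to ∞.
Recall ∫₀^∞ ρ^m e^(−ρ/β) dρ = m!·β^(m+1), carrying out the integral gives A² · 8·π·a_0^3.
So A² = (8·π·a_0^3)^(−1).
With a_0 = 2.14: A² = 0.004060 and A = 0.06372.

A ≈ 0.0637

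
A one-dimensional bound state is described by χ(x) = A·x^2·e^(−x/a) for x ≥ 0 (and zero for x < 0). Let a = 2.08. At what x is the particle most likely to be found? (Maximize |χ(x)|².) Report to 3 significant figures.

x ≈ 4.16

The maximum of |χ(x)|² occurs where its derivative vanishes.
This gives x = 2·a.
With a = 2.08, the most probable position is 4.160.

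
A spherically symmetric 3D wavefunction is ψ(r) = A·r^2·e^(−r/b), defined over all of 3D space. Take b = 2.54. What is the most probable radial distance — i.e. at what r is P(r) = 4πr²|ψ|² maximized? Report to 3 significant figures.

The maximum of P(r) = 4πr²|ψ|² occurs where its derivative vanishes.
Solving yields r = 3·b.
With b = 2.54, the most probable radial distance is 7.620.

r ≈ 7.62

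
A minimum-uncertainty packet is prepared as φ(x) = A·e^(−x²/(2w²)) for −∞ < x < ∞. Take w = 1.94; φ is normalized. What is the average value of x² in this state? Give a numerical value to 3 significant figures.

⟨x^2⟩ ≈ 1.88

⟨x²⟩ = ∫ x^2 |φ|² dx over the full domain.
With ∫_{−∞}^{∞} x^(2m) e^(−αx²) dx = (2m−1)!!·√π / (2^m α^(m+1/2)), evaluating both integrals, ⟨x²⟩ = w^2/2.
With w = 1.94, ⟨x^2⟩ = 1.882.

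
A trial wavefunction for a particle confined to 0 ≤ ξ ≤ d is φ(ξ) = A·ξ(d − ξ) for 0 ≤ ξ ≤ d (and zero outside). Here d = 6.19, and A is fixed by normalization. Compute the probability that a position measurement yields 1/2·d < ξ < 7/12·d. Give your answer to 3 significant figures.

P = ∫_{1/2·d}^{7/12·d} |φ(ξ)|² dξ.
Since A² = 1/(d^5/30), this is the region integral divided by the full normalization integral.
Substituting u = ξ/d, A² and the length scale cancel in the ratio: P = ∫_{1/2}^{7/12} u^2·(1 - u)^2 du / ∫_{0}^{1} u^2·(1 - u)^2 du.
Using ∫ u^2·(1 - u)^2 du = u^3·(6·u^2 - 15·u + 10)/30, the numerator is ≈ 0.0051127 and the denominator is 1/30.
The result is P = 0.1534.

P ≈ 0.153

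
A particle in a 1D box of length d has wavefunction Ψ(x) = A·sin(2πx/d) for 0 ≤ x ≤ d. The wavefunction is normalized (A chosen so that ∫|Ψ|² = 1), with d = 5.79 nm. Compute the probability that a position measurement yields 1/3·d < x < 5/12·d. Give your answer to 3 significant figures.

P ≈ 0.0833

The probability is P = ∫ |Ψ|² dx over [1/3·d, 5/12·d].
Since A² = 1/(d/2), this is the region integral divided by the full normalization integral.
In terms of u = x/d (A² and the length scale cancel between numerator and denominator), P = [∫_{1/3}^{5/12} sin(2·π·u)^2 du] / [∫_{0}^{1} sin(2·π·u)^2 du].
An antiderivative of sin(2·π·u)^2 is u/2 - sin(4·π·u)/(8·π); evaluating from 1/3 to 5/12 gives 1/24, while the full integral is 1/2.
This works out to P = 1/12.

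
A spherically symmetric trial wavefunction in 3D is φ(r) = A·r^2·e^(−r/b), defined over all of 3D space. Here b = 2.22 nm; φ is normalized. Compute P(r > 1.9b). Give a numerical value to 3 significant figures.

P ≈ 0.909

P = ∫ |φ|² 4πr² dr over r > 1.9b.
Normalization gives A² = 1/(45·π·b^7/2).
Substituting u = r/b, A², 4π and the length scale all cancel in the ratio: P = ∫_{1.9}^{∞} u^6·e^(-2·u) du / ∫_{0}^{∞} u^6·e^(-2·u) du.
Using ∫ u^6·e^(-2·u) du = -(4·u^6 + 12·u^5 + 30·u^4 + 60·u^3 + 90·u^2 + 90·u + 45)·e^(-2·u)/8, the numerator is ≈ 5.1137 and the denominator is 45/8.
The region integral divided by the full integral gives P = 0.9091.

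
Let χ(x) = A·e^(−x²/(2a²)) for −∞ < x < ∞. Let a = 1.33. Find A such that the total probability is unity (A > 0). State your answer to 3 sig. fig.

Normalization requires ∫|χ|² dx = 1, integrated from −∞ to ∞.
Carrying out the integral gives A² · √(π)·a.
Setting this equal to 1 gives A² = 1/(√(π)·a).
Plugging in a = 1.33 yields A = 0.6513.

A ≈ 0.651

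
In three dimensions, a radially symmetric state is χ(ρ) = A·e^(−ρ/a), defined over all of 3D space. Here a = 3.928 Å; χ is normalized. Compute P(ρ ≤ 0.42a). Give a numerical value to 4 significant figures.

P = ∫ |χ|² 4πρ² dρ over ρ ≤ 0.42a.
A² is fixed by ∫₀^∞ 4πρ²|χ|² dρ = 1, i.e. A² = (π·a^3)^(−1).
Substituting u = ρ/a, A², 4π and the length scale all cancel in the ratio: P = ∫_{0}^{0.42} u^2·e^(-2·u) du / ∫_{0}^{∞} u^2·e^(-2·u) du.
With ∫ u^2·e^(-2·u) du = -(2·u^2 + 2·u + 1)·e^(-2·u)/4 + C, the region integral is 1/4 - 2741·e^(-21/25)/5000 and the full one is 1/4.
This evaluates to P = 0.053345.

P ≈ 0.05335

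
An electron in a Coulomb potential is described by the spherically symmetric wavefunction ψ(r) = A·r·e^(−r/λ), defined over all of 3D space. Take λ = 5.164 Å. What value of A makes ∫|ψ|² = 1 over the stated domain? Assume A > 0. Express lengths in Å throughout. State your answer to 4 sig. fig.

The normalization condition is ∫|ψ|² 4πr² dr = 1 from 0 to ∞.
The angular integral contributes 4π, leaving ∫₀^∞ r²|ψ|² dr.
Recall ∫₀^∞ r^m e^(−r/β) dr = m!·β^(m+1), the integral (without the A² prefactor) comes out to 3·π·λ^5.
Plugging in λ = 5.164 yields A = 0.0053753.

A ≈ 0.005375 Å^(-5/2)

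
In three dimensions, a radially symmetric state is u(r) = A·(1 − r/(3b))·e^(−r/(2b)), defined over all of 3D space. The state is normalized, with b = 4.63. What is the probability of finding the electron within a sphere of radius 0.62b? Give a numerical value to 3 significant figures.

With dV = 4πr²dr, the probability is ∫|u|² dV over r ≤ 0.62b.
A² is fixed by ∫₀^∞ 4πr²|u|² dr = 1, i.e. A² = (8·π·b^3/3)^(−1).
In terms of t = r/b (A², 4π and the length scale all cancel between numerator and denominator), P = [∫_{0}^{0.62} t^2·(1 - t/3)^2·e^(-t) dt] / [∫_{0}^{∞} t^2·(1 - t/3)^2·e^(-t) dt].
An antiderivative of t^2·(1 - t/3)^2·e^(-t) is (-t^4 + 2·t^3 - 3·t^2 - 6·t - 6)·e^(-t)/9; evaluating from 0 to 0.62 gives ≈ 0.036417, while the full integral is 2/3.
The region integral divided by the full integral gives P = 0.05462.

P ≈ 0.0546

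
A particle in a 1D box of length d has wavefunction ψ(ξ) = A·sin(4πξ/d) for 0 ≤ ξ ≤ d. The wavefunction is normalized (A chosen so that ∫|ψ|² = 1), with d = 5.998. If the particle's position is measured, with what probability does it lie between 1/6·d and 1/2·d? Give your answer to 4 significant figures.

P ≈ 0.2989

The probability is P = ∫ |ψ|² dξ over [1/6·d, 1/2·d].
With A² fixed by ∫|ψ|² = 1, i.e. A² = (d/2)^(−1), substitute and integrate.
Let u = ξ/d; then A² and the length scale cancel, so P = ∫_{1/6}^{1/2} sin(4·π·u)^2 du ÷ ∫_{0}^{1} sin(4·π·u)^2 du.
With ∫ sin(4·π·u)^2 du = u/2 - sin(4·π·u)·cos(4·π·u)/(8·π) + C, the region integral is -√(3)/(32·π) + 1/6 and the full one is 1/2.
This works out to P = (-√(3)/16 + π/3)/π.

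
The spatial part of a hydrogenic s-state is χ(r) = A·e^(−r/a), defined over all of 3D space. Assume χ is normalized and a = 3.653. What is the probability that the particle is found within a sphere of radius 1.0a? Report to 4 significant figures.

P ≈ 0.3233

Integrate the radial probability density 4πr²|χ|² over r ≤ 1.0a.
The full normalization integral is A²·[π·a^3] = 1, fixing A².
In terms of u = r/a (A², 4π and the length scale all cancel between numerator and denominator), P = [∫_{0}^{1.0} u^2·e^(-2·u) du] / [∫_{0}^{∞} u^2·e^(-2·u) du].
An antiderivative of u^2·e^(-2·u) is -(2·u^2 + 2·u + 1)·e^(-2·u)/4; evaluating from 0 to 1.0 gives 1/4 - 5·e^(-2)/4, while the full integral is 1/4.
The region integral divided by the full integral gives P = 0.32332.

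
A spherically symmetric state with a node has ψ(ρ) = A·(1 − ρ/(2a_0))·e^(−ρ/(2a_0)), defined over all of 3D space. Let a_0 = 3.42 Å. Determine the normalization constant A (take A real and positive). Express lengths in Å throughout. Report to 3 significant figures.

Normalization requires ∫|ψ|² 4πρ² dρ = 1, integrated from 0 to ∞.
∫|ψ|² 4πρ² dρ = A²·(8·π·a_0^3).
Plugging in a_0 = 3.42 yields A = 0.03154.

A ≈ 0.0315 Å^(-3/2)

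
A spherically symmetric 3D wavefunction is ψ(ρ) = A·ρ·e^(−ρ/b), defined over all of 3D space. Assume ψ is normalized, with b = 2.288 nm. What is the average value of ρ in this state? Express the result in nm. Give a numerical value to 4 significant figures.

⟨ρ⟩ ≈ 5.720 nm

The expectation value is the |ψ|²-weighted average of ρ: ∫ ρ|ψ|² 4πρ² dρ.
Since the A² factors cancel between numerator and denominator, ⟨ρ⟩ = 5·b/2.
With b = 2.288, ⟨ρ⟩ = 5.7200.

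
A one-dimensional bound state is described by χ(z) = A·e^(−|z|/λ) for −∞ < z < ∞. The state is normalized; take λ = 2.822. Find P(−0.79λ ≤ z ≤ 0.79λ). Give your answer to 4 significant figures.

|χ|² is the probability density, so P = ∫_{−0.79λ}^{0.79λ} |χ|² dz.
With A² fixed by ∫|χ|² = 1, i.e. A² = (λ)^(−1), substitute and integrate.
By symmetry take twice the z ≥ 0 contribution in numerator and denominator; the 2's cancel. Substituting u = z/λ, A² and the length scale cancel in the ratio: P = ∫_{0}^{0.79} e^(-2·u) du / ∫_{0}^{∞} e^(-2·u) du.
Using ∫ e^(-2·u) du = -e^(-2·u)/2, the numerator is 1/2 - e^(-79/50)/2 and the denominator is 1/2.
The result is P = 0.79402.

P ≈ 0.7940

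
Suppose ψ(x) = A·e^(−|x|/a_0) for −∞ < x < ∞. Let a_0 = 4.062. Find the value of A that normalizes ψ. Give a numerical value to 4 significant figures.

A ≈ 0.4962

Require ∫ |ψ|² dx = 1 over the whole domain.
Using ∫₀^∞ xⁿ e^(−αx) dx = n!/αⁿ⁺¹, with ψ = A·e^(−|x|/a_0), the integral evaluates to A²·[a_0].
Hence A² = 1/[a_0].
Plugging in a_0 = 4.062 yields A = 0.49617.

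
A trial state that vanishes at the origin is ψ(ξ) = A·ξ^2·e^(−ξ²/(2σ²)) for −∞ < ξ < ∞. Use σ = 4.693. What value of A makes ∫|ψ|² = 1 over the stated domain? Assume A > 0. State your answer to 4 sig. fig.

A ≈ 0.01818

We need A² ∫|f|² dξ = 1, taking the integral from −∞ to ∞.
With ψ = A·ξ^2·e^(−ξ²/(2σ²)), the integral evaluates to A²·[3·√(π)·σ^5/4].
Setting this equal to 1 gives A² = 1/(3·√(π)·σ^5/4).
Plugging in σ = 4.693 yields A = 0.018178.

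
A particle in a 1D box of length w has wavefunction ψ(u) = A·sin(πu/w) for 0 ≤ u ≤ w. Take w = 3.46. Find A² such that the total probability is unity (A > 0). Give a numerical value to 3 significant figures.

The normalization condition is ∫|ψ|² du = 1 from 0 to w.
With ∫₀^w sin²(nπu/w) du = w/2, the integral (without the A² prefactor) comes out to w/2.
So A² = (w/2)^(−1).
With w = 3.46: A² = 0.5780 and A = 0.7603.

A^2 ≈ 0.578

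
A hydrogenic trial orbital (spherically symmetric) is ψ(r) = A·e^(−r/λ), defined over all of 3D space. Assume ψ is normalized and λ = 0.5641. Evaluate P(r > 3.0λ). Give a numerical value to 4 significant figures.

With dV = 4πr²dr, the probability is ∫|ψ|² dV over r > 3.0λ.
A² is fixed by ∫₀^∞ 4πr²|ψ|² dr = 1, i.e. A² = (π·λ^3)^(−1).
In terms of u = r/λ (A², 4π and the length scale all cancel between numerator and denominator), P = [∫_{3.0}^{∞} u^2·e^(-2·u) du] / [∫_{0}^{∞} u^2·e^(-2·u) du].
With ∫ u^2·e^(-2·u) du = -(2·u^2 + 2·u + 1)·e^(-2·u)/4 + C, the region integral is 25·e^(-6)/4 and the full one is 1/4.
This evaluates to P = 0.061969.

P ≈ 0.06197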